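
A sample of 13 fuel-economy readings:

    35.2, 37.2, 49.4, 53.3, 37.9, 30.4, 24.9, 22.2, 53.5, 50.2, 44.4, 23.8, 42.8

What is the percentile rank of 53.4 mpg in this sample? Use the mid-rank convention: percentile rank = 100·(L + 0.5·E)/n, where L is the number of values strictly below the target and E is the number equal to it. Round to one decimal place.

92.3

Sorted: 22.2, 23.8, 24.9, 30.4, 35.2, 37.2, 37.9, 42.8, 44.4, 49.4, 50.2, 53.3, 53.5.
Count below 53.4: L = 12; count equal: E = 0; n = 13.
Percentile rank = 100·(12 + 0.5·0)/13 = 100·12/13 = 92.31.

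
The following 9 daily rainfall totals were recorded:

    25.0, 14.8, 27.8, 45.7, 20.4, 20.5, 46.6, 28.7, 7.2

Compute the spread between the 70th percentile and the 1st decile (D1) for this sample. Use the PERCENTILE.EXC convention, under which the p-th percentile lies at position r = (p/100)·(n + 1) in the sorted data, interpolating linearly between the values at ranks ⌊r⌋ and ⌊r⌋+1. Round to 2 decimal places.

Sorted: 7.2, 14.8, 20.4, 20.5, 25.0, 27.8, 28.7, 45.7, 46.6.
n = 9.
P10: r = 1 (integer) → 7.2.
P70: r = 7 (integer) → 28.7.
Difference: 28.7 − 7.2 = 21.5.

21.50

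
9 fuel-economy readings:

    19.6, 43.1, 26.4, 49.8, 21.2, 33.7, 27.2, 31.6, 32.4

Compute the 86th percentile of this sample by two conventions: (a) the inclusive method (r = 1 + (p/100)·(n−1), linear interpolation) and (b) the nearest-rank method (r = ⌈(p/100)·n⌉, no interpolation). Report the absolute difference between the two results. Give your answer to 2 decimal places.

1.13

Sorted: 19.6, 21.2, 26.4, 27.2, 31.6, 32.4, 33.7, 43.1, 49.8.
n = 9.
(a) r = 7.88; between ranks 7 (33.7) and 8 (43.1): 41.972.
(b) the nearest-rank method: rank 8 → 43.1.
|41.972 − 43.1| = 1.128.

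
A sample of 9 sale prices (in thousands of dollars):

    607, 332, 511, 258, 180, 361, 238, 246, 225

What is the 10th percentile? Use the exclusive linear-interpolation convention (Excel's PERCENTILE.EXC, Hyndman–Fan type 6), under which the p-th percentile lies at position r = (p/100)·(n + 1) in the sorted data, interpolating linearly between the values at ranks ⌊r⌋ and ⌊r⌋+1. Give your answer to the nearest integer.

Sorted: 180, 225, 238, 246, 258, 332, 361, 511, 607.
n = 9.
r = (10/100)·(9 + 1) = 1.
r is an integer, so P10 is the value at rank 1: 180.

180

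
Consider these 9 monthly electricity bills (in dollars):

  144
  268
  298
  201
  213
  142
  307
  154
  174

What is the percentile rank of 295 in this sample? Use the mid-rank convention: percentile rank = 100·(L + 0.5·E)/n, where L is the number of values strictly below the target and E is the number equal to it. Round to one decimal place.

Sorted: 142, 144, 154, 174, 201, 213, 268, 298, 307.
Count below 295: L = 7; count equal: E = 0; n = 9.
Percentile rank = 100·(7 + 0.5·0)/9 = 100·7/9 = 77.78.

77.8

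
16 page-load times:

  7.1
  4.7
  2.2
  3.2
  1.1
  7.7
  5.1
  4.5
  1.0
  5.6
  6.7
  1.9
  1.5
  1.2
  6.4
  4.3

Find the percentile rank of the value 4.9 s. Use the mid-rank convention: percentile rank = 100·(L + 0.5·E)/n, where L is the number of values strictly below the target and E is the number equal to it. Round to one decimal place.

62.5

Sorted: 1.0, 1.1, 1.2, 1.5, 1.9, 2.2, 3.2, 4.3, 4.5, 4.7, 5.1, 5.6, 6.4, 6.7, 7.1, 7.7.
Count below 4.9: L = 10; count equal: E = 0; n = 16.
Percentile rank = 100·(10 + 0.5·0)/16 = 100·10/16 = 62.5.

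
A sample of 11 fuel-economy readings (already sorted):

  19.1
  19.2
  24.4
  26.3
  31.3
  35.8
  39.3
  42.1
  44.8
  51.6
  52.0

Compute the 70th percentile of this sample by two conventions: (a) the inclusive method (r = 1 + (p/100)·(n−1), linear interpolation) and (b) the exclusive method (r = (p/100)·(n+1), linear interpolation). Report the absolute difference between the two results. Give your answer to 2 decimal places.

1.08

n = 11.
(a) r = 8 → value at rank 8 = 42.1.
(b) r = 8.4; between ranks 8 (42.1) and 9 (44.8): 43.18.
|42.1 − 43.18| = 1.08.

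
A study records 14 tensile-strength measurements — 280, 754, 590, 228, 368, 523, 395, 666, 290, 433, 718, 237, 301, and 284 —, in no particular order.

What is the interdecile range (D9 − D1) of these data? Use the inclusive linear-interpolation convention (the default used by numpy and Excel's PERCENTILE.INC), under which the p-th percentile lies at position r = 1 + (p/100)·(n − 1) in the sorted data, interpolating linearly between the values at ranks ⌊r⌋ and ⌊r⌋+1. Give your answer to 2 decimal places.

452.50

Sorted: 228, 237, 280, 284, 290, 301, 368, 395, 433, 523, 590, 666, 718, 754.
n = 14.
P10: r = 2.3; ranks 2–3 are 237, 280; interpolating gives 249.9.
P90: r = 12.7; ranks 12–13 are 666, 718; interpolating gives 702.4.
Difference: 702.4 − 249.9 = 452.5.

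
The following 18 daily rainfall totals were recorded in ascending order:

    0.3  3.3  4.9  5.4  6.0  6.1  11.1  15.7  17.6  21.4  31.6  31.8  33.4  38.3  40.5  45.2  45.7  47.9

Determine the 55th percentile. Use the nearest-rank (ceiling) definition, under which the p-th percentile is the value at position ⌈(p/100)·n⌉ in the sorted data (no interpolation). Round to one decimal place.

n = 18.
Position = ⌈55/100 · 18⌉ = ⌈9.9⌉ = 10.
The value at rank 10 is 21.4.

21.4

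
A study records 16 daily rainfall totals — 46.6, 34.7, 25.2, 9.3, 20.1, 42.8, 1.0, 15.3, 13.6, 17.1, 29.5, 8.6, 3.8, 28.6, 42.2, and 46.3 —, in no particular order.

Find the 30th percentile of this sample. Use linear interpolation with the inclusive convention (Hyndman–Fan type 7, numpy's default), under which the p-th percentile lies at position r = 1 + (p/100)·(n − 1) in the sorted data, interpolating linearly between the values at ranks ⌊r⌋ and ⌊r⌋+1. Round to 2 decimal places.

14.45

Sorted: 1.0, 3.8, 8.6, 9.3, 13.6, 15.3, 17.1, 20.1, 25.2, 28.6, 29.5, 34.7, 42.2, 42.8, 46.3, 46.6.
n = 16.
r = 1 + (30/100)·(16 − 1) = 1 + 4.5 = 5.5.
Rank 5 is 13.6 and rank 6 is 15.3.
Interpolate: 13.6 + 0.5·(15.3 − 13.6) = 13.6 + 0.5·1.7 = 14.45.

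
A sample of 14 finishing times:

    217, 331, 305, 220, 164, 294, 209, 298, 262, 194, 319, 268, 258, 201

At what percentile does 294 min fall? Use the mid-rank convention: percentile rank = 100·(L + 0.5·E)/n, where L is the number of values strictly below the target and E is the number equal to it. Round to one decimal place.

Sorted: 164, 194, 201, 209, 217, 220, 258, 262, 268, 294, 298, 305, 319, 331.
Count below 294: L = 9; count equal: E = 1; n = 14.
Percentile rank = 100·(9 + 0.5·1)/14 = 100·9.5/14 = 67.86.

67.9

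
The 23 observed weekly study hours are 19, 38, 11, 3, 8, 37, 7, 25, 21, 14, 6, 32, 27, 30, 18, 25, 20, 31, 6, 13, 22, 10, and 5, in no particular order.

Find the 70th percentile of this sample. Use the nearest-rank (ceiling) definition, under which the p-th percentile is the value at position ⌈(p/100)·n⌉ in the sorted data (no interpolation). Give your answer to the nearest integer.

Sorted: 3, 5, 6, 6, 7, 8, 10, 11, 13, 14, 18, 19, 20, 21, 22, 25, 25, 27, 30, 31, 32, 37, 38.
n = 23.
Position = ⌈70/100 · 23⌉ = ⌈16.1⌉ = 17.
The value at rank 17 is 25.

25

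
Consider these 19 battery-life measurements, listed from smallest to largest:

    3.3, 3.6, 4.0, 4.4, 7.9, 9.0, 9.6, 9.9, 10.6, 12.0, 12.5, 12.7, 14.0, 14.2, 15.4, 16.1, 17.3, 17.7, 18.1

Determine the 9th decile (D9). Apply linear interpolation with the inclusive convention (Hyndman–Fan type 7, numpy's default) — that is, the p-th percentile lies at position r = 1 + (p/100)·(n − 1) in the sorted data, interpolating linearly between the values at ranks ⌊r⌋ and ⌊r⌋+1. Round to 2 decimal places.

n = 19.
r = 1 + (90/100)·(19 − 1) = 1 + 16.2 = 17.2.
Rank 17 is 17.3 and rank 18 is 17.7.
Interpolate: 17.3 + 0.2·(17.7 − 17.3) = 17.3 + 0.2·0.4 = 17.38.

17.38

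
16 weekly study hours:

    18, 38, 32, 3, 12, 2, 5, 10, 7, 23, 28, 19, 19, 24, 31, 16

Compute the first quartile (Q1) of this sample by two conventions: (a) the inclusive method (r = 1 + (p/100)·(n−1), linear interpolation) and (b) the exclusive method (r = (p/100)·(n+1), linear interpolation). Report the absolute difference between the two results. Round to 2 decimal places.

Sorted: 2, 3, 5, 7, 10, 12, 16, 18, 19, 19, 23, 24, 28, 31, 32, 38.
n = 16.
(a) r = 4.75; between ranks 4 (7) and 5 (10): 9.25.
(b) r = 4.25; between ranks 4 (7) and 5 (10): 7.75.
|9.25 − 7.75| = 1.5.

1.50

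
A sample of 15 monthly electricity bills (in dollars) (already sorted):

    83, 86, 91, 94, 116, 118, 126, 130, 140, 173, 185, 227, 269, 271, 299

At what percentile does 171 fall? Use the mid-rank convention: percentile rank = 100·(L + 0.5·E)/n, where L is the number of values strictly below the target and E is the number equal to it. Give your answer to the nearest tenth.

60.0

Count below 171: L = 9; count equal: E = 0; n = 15.
Percentile rank = 100·(9 + 0.5·0)/15 = 100·9/15 = 60.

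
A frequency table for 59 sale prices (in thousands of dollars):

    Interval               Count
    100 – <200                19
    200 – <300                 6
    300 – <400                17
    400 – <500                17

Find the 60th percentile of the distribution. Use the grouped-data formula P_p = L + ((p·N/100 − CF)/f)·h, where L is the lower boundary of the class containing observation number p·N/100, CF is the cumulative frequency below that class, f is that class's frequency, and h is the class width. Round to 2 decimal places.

361.18

N = 59; target position k = 60/100 · 59 = 35.4.
Cumulative frequencies: 19, 25, 42, 59.
Observation 35.4 falls in the class 300 – <400.
L = 300, CF = 25, f = 17, h = 100.
P60 = 300 + ((35.4 − 25)/17)·100 = 300 + 61.1765 = 361.176.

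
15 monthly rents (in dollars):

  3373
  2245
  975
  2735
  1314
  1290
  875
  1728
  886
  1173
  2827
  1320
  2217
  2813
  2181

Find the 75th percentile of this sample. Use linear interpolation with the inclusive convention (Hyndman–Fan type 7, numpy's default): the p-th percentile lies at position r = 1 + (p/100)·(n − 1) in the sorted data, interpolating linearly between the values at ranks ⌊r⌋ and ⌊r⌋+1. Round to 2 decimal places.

Sorted: 875, 886, 975, 1173, 1290, 1314, 1320, 1728, 2181, 2217, 2245, 2735, 2813, 2827, 3373.
n = 15.
r = 1 + (75/100)·(15 − 1) = 1 + 10.5 = 11.5.
Rank 11 is 2245 and rank 12 is 2735.
Interpolate: 2245 + 0.5·(2735 − 2245) = 2245 + 0.5·490 = 2490.

2490.00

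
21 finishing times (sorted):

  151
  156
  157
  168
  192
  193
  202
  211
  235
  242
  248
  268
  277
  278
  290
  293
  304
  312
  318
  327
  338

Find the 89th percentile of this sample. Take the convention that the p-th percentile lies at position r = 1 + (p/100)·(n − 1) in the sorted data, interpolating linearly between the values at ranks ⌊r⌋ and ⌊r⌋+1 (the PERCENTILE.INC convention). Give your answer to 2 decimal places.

316.80

n = 21.
r = 1 + (89/100)·(21 − 1) = 1 + 17.8 = 18.8.
Rank 18 is 312 and rank 19 is 318.
Interpolate: 312 + 0.8·(318 − 312) = 312 + 0.8·6 = 316.8.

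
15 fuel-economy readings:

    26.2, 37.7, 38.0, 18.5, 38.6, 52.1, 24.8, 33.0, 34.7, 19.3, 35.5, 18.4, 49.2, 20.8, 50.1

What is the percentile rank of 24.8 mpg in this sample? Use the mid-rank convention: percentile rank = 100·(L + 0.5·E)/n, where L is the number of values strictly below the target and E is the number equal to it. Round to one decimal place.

30.0

Sorted: 18.4, 18.5, 19.3, 20.8, 24.8, 26.2, 33.0, 34.7, 35.5, 37.7, 38.0, 38.6, 49.2, 50.1, 52.1.
Count below 24.8: L = 4; count equal: E = 1; n = 15.
Percentile rank = 100·(4 + 0.5·1)/15 = 100·4.5/15 = 30.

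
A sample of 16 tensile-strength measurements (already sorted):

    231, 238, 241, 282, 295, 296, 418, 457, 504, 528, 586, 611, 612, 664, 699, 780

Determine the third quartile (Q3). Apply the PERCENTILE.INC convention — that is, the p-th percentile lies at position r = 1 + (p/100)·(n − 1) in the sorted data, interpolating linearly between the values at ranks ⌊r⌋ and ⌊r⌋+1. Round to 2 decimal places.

n = 16.
r = 1 + (75/100)·(16 − 1) = 1 + 11.25 = 12.25.
Rank 12 is 611 and rank 13 is 612.
Interpolate: 611 + 0.25·(612 − 611) = 611 + 0.25·1 = 611.25.

611.25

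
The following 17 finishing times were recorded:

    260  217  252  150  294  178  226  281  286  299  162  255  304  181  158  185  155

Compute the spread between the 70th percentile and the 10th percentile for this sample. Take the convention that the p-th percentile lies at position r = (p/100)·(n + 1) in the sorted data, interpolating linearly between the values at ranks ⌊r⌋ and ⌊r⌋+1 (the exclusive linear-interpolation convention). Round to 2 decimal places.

118.60

Sorted: 150, 155, 158, 162, 178, 181, 185, 217, 226, 252, 255, 260, 281, 286, 294, 299, 304.
n = 17.
P10: r = 1.8; ranks 1–2 are 150, 155; interpolating gives 154.
P70: r = 12.6; ranks 12–13 are 260, 281; interpolating gives 272.6.
Difference: 272.6 − 154 = 118.6.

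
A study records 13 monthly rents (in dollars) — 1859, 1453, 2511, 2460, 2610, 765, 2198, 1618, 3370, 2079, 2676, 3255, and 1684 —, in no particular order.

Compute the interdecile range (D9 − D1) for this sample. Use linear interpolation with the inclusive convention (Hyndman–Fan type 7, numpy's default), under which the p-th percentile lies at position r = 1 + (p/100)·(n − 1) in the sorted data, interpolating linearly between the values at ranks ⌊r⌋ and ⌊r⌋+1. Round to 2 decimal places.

1653.20

Sorted: 765, 1453, 1618, 1684, 1859, 2079, 2198, 2460, 2511, 2610, 2676, 3255, 3370.
n = 13.
P10: r = 2.2; ranks 2–3 are 1453, 1618; interpolating gives 1486.
P90: r = 11.8; ranks 11–12 are 2676, 3255; interpolating gives 3139.2.
Difference: 3139.2 − 1486 = 1653.2.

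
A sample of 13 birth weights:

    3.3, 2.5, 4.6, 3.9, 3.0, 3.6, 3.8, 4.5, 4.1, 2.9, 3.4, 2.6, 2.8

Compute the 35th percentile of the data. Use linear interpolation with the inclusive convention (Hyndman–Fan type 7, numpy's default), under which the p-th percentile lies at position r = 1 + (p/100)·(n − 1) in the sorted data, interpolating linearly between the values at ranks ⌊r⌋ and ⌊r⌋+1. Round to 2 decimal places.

3.06

Sorted: 2.5, 2.6, 2.8, 2.9, 3.0, 3.3, 3.4, 3.6, 3.8, 3.9, 4.1, 4.5, 4.6.
n = 13.
r = 1 + (35/100)·(13 − 1) = 1 + 4.2 = 5.2.
Rank 5 is 3.0 and rank 6 is 3.3.
Interpolate: 3.0 + 0.2·(3.3 − 3.0) = 3.0 + 0.2·0.3 = 3.06.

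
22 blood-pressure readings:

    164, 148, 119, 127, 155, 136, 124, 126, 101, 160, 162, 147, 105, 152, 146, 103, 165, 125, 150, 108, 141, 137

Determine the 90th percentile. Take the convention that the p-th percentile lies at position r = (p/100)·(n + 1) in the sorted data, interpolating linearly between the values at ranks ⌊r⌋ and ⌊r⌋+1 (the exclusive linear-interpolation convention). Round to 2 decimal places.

Sorted: 101, 103, 105, 108, 119, 124, 125, 126, 127, 136, 137, 141, 146, 147, 148, 150, 152, 155, 160, 162, 164, 165.
n = 22.
r = (90/100)·(22 + 1) = 20.7.
Rank 20 is 162 and rank 21 is 164.
Interpolate: 162 + 0.7·(164 − 162) = 162 + 0.7·2 = 163.4.

163.40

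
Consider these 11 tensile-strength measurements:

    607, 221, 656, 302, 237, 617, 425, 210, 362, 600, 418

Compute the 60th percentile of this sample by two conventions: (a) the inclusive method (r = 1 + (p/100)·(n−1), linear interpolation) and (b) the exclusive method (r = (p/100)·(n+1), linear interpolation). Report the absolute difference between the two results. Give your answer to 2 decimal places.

Sorted: 210, 221, 237, 302, 362, 418, 425, 600, 607, 617, 656.
n = 11.
(a) r = 7 → value at rank 7 = 425.
(b) r = 7.2; between ranks 7 (425) and 8 (600): 460.
|425 − 460| = 35.

35.00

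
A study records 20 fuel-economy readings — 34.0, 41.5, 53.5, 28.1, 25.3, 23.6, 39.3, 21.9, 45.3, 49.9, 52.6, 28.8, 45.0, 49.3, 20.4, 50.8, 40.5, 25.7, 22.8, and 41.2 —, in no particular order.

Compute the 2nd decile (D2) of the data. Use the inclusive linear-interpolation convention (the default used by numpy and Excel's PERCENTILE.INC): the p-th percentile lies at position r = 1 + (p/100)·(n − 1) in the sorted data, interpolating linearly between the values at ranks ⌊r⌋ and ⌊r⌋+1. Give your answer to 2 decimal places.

24.96

Sorted: 20.4, 21.9, 22.8, 23.6, 25.3, 25.7, 28.1, 28.8, 34.0, 39.3, 40.5, 41.2, 41.5, 45.0, 45.3, 49.3, 49.9, 50.8, 52.6, 53.5.
n = 20.
r = 1 + (20/100)·(20 − 1) = 1 + 3.8 = 4.8.
Rank 4 is 23.6 and rank 5 is 25.3.
Interpolate: 23.6 + 0.8·(25.3 − 23.6) = 23.6 + 0.8·1.7 = 24.96.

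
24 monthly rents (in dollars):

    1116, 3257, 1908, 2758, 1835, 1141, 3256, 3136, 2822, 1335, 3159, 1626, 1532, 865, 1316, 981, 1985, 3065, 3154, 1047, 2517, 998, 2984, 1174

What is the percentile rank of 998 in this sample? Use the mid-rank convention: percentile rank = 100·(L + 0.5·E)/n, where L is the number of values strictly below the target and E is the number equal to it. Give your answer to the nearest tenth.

10.4

Sorted: 865, 981, 998, 1047, 1116, 1141, 1174, 1316, 1335, 1532, 1626, 1835, 1908, 1985, 2517, 2758, 2822, 2984, 3065, 3136, 3154, 3159, 3256, 3257.
Count below 998: L = 2; count equal: E = 1; n = 24.
Percentile rank = 100·(2 + 0.5·1)/24 = 100·2.5/24 = 10.42.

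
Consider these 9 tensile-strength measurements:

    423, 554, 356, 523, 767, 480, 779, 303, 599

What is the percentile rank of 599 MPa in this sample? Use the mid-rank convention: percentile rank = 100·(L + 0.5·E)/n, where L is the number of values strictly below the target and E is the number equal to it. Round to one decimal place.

72.2

Sorted: 303, 356, 423, 480, 523, 554, 599, 767, 779.
Count below 599: L = 6; count equal: E = 1; n = 9.
Percentile rank = 100·(6 + 0.5·1)/9 = 100·6.5/9 = 72.22.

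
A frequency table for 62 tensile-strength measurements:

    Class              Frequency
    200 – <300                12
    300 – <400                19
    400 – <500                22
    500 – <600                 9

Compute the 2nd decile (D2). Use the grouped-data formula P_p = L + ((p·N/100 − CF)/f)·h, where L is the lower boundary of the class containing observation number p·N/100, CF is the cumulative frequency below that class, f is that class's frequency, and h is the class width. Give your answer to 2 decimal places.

N = 62; target position k = 20/100 · 62 = 12.4.
Cumulative frequencies: 12, 31, 53, 62.
Observation 12.4 falls in the class 300 – <400.
L = 300, CF = 12, f = 19, h = 100.
P20 = 300 + ((12.4 − 12)/19)·100 = 300 + 2.10526 = 302.105.

302.11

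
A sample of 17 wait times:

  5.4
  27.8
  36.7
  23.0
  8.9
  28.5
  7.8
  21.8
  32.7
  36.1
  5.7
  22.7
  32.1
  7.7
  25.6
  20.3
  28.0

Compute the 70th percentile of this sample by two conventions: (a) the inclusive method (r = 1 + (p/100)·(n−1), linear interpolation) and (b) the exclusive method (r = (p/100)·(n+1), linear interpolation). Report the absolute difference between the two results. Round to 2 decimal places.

0.20

Sorted: 5.4, 5.7, 7.7, 7.8, 8.9, 20.3, 21.8, 22.7, 23.0, 25.6, 27.8, 28.0, 28.5, 32.1, 32.7, 36.1, 36.7.
n = 17.
(a) r = 12.2; between ranks 12 (28.0) and 13 (28.5): 28.1.
(b) r = 12.6; between ranks 12 (28.0) and 13 (28.5): 28.3.
|28.1 − 28.3| = 0.2.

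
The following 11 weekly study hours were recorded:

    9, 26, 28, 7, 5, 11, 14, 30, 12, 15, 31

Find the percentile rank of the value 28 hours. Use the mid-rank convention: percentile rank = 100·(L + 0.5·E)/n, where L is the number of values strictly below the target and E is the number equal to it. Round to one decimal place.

77.3

Sorted: 5, 7, 9, 11, 12, 14, 15, 26, 28, 30, 31.
Count below 28: L = 8; count equal: E = 1; n = 11.
Percentile rank = 100·(8 + 0.5·1)/11 = 100·8.5/11 = 77.27.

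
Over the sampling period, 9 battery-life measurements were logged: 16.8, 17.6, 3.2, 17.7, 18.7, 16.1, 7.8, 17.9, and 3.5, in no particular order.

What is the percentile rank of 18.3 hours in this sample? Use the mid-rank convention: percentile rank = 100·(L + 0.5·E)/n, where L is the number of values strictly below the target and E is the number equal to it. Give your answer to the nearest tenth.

88.9

Sorted: 3.2, 3.5, 7.8, 16.1, 16.8, 17.6, 17.7, 17.9, 18.7.
Count below 18.3: L = 8; count equal: E = 0; n = 9.
Percentile rank = 100·(8 + 0.5·0)/9 = 100·8/9 = 88.89.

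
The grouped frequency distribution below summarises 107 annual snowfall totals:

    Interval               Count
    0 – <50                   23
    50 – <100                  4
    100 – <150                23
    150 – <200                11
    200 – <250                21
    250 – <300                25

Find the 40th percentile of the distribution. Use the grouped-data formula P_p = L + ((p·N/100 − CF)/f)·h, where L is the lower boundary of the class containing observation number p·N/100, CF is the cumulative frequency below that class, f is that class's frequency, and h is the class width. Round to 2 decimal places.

N = 107; target position k = 40/100 · 107 = 42.8.
Cumulative frequencies: 23, 27, 50, 61, 82, 107.
Observation 42.8 falls in the class 100 – <150.
L = 100, CF = 27, f = 23, h = 50.
P40 = 100 + ((42.8 − 27)/23)·50 = 100 + 34.3478 = 134.348.

134.35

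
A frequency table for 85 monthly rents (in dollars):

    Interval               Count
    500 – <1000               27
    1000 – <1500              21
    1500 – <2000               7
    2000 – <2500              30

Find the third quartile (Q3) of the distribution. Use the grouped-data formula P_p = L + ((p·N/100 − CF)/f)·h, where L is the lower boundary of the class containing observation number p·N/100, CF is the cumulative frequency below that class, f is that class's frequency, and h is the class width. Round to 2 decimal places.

2145.83

N = 85; target position k = 75/100 · 85 = 63.75.
Cumulative frequencies: 27, 48, 55, 85.
Observation 63.75 falls in the class 2000 – <2500.
L = 2000, CF = 55, f = 30, h = 500.
P75 = 2000 + ((63.75 − 55)/30)·500 = 2000 + 145.833 = 2145.83.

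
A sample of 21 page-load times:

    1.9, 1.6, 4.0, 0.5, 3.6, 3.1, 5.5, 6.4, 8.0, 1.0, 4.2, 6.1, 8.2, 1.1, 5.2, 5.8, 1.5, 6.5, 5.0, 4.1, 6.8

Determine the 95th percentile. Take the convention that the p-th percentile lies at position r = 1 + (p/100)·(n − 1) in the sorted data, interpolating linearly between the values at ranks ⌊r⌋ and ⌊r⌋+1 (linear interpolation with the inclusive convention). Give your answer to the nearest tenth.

Sorted: 0.5, 1.0, 1.1, 1.5, 1.6, 1.9, 3.1, 3.6, 4.0, 4.1, 4.2, 5.0, 5.2, 5.5, 5.8, 6.1, 6.4, 6.5, 6.8, 8.0, 8.2.
n = 21.
r = 1 + (95/100)·(21 − 1) = 1 + 19 = 20.
r is an integer, so P95 is the value at rank 20: 8.0.

8.0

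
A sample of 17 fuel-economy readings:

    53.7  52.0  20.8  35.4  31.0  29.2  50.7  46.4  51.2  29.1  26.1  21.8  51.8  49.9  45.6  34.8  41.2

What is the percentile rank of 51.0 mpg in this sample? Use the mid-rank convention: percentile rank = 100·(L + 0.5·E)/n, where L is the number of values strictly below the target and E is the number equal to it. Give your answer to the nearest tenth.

76.5

Sorted: 20.8, 21.8, 26.1, 29.1, 29.2, 31.0, 34.8, 35.4, 41.2, 45.6, 46.4, 49.9, 50.7, 51.2, 51.8, 52.0, 53.7.
Count below 51.0: L = 13; count equal: E = 0; n = 17.
Percentile rank = 100·(13 + 0.5·0)/17 = 100·13/17 = 76.47.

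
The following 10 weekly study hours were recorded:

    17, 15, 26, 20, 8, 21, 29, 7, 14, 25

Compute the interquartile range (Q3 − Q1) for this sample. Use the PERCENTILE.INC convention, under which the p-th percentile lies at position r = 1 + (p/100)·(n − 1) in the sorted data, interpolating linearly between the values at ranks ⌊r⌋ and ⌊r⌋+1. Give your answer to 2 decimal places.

9.75

Sorted: 7, 8, 14, 15, 17, 20, 21, 25, 26, 29.
n = 10.
P25: r = 3.25; ranks 3–4 are 14, 15; interpolating gives 14.25.
P75: r = 7.75; ranks 7–8 are 21, 25; interpolating gives 24.
Difference: 24 − 14.25 = 9.75.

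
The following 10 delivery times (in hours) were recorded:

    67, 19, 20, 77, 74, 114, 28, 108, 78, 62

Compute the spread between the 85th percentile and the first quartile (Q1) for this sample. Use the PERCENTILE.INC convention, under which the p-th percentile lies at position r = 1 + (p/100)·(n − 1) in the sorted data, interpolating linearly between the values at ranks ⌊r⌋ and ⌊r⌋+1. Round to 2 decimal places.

61.00

Sorted: 19, 20, 28, 62, 67, 74, 77, 78, 108, 114.
n = 10.
P25: r = 3.25; ranks 3–4 are 28, 62; interpolating gives 36.5.
P85: r = 8.65; ranks 8–9 are 78, 108; interpolating gives 97.5.
Difference: 97.5 − 36.5 = 61.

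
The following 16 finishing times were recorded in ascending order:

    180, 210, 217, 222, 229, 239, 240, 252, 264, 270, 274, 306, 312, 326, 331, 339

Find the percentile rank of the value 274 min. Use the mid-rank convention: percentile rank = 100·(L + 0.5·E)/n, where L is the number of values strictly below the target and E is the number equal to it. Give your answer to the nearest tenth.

Count below 274: L = 10; count equal: E = 1; n = 16.
Percentile rank = 100·(10 + 0.5·1)/16 = 100·10.5/16 = 65.62.

65.6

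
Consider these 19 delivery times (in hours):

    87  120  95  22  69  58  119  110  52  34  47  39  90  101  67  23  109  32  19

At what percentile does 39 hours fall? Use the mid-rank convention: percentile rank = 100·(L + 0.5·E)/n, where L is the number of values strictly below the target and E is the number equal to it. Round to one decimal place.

Sorted: 19, 22, 23, 32, 34, 39, 47, 52, 58, 67, 69, 87, 90, 95, 101, 109, 110, 119, 120.
Count below 39: L = 5; count equal: E = 1; n = 19.
Percentile rank = 100·(5 + 0.5·1)/19 = 100·5.5/19 = 28.95.

28.9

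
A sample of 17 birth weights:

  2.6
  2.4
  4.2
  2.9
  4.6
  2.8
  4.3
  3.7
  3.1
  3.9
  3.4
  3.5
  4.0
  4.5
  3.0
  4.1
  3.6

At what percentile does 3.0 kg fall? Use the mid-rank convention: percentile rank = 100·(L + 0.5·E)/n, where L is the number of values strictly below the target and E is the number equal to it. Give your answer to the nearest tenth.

Sorted: 2.4, 2.6, 2.8, 2.9, 3.0, 3.1, 3.4, 3.5, 3.6, 3.7, 3.9, 4.0, 4.1, 4.2, 4.3, 4.5, 4.6.
Count below 3.0: L = 4; count equal: E = 1; n = 17.
Percentile rank = 100·(4 + 0.5·1)/17 = 100·4.5/17 = 26.47.

26.5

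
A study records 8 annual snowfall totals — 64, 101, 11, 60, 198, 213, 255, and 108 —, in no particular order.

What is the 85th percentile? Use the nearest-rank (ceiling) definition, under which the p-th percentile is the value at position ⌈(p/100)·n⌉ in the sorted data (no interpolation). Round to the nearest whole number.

213

Sorted: 11, 60, 64, 101, 108, 198, 213, 255.
n = 8.
Position = ⌈85/100 · 8⌉ = ⌈6.8⌉ = 7.
The value at rank 7 is 213.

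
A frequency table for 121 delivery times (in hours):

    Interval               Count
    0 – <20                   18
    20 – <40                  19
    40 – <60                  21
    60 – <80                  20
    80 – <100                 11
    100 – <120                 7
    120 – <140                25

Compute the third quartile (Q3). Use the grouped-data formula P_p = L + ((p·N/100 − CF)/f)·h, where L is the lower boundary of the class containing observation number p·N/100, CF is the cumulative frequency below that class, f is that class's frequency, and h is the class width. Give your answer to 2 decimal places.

N = 121; target position k = 75/100 · 121 = 90.75.
Cumulative frequencies: 18, 37, 58, 78, 89, 96, 121.
Observation 90.75 falls in the class 100 – <120.
L = 100, CF = 89, f = 7, h = 20.
P75 = 100 + ((90.75 − 89)/7)·20 = 100 + 5 = 105.

105.00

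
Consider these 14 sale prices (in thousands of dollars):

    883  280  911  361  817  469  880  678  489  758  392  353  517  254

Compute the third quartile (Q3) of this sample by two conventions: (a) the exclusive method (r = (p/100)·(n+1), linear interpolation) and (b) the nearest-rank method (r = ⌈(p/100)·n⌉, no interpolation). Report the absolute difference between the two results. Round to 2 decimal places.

15.75

Sorted: 254, 280, 353, 361, 392, 469, 489, 517, 678, 758, 817, 880, 883, 911.
n = 14.
(a) r = 11.25; between ranks 11 (817) and 12 (880): 832.75.
(b) the nearest-rank method: rank 11 → 817.
|832.75 − 817| = 15.75.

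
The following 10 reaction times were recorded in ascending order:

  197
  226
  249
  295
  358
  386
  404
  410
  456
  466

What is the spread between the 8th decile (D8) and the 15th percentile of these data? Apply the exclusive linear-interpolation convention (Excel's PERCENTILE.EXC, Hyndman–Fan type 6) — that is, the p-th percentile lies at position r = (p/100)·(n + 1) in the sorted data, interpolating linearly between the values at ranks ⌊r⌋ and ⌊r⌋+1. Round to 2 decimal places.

230.95

n = 10.
P15: r = 1.65; ranks 1–2 are 197, 226; interpolating gives 215.85.
P80: r = 8.8; ranks 8–9 are 410, 456; interpolating gives 446.8.
Difference: 446.8 − 215.85 = 230.95.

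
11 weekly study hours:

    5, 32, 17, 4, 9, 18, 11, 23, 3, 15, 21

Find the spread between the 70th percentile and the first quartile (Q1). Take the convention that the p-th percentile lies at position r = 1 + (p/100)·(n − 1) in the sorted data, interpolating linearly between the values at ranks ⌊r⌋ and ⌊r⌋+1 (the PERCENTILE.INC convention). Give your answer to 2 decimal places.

11.00

Sorted: 3, 4, 5, 9, 11, 15, 17, 18, 21, 23, 32.
n = 11.
P25: r = 3.5; ranks 3–4 are 5, 9; interpolating gives 7.
P70: r = 8 (integer) → 18.
Difference: 18 − 7 = 11.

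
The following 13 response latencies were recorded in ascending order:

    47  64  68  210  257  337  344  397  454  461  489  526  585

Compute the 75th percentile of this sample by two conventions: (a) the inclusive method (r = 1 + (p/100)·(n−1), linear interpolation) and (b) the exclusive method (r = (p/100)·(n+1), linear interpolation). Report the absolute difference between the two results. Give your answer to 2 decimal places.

14.00

n = 13.
(a) r = 10 → value at rank 10 = 461.
(b) r = 10.5; between ranks 10 (461) and 11 (489): 475.
|461 − 475| = 14.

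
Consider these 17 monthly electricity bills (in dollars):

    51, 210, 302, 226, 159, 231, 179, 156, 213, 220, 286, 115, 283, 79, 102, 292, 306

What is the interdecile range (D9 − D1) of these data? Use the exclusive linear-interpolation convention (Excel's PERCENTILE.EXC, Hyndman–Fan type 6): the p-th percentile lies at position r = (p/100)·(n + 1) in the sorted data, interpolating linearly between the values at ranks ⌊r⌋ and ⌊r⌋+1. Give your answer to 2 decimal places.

229.40

Sorted: 51, 79, 102, 115, 156, 159, 179, 210, 213, 220, 226, 231, 283, 286, 292, 302, 306.
n = 17.
P10: r = 1.8; ranks 1–2 are 51, 79; interpolating gives 73.4.
P90: r = 16.2; ranks 16–17 are 302, 306; interpolating gives 302.8.
Difference: 302.8 − 73.4 = 229.4.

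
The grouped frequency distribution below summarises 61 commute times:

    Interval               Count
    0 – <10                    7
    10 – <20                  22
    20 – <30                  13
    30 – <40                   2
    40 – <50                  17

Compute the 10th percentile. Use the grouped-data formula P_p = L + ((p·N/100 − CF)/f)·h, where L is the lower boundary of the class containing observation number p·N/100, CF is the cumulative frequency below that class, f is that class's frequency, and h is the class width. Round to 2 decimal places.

8.71

N = 61; target position k = 10/100 · 61 = 6.1.
Cumulative frequencies: 7, 29, 42, 44, 61.
Observation 6.1 falls in the class 0 – <10.
L = 0, CF = 0, f = 7, h = 10.
P10 = 0 + ((6.1 − 0)/7)·10 = 0 + 8.71429 = 8.71429.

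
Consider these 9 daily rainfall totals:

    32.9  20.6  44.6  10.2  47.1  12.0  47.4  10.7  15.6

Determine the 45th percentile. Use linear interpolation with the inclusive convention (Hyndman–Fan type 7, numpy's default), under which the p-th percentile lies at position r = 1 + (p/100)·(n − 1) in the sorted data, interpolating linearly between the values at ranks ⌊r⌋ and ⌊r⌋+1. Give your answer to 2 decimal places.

Sorted: 10.2, 10.7, 12.0, 15.6, 20.6, 32.9, 44.6, 47.1, 47.4.
n = 9.
r = 1 + (45/100)·(9 − 1) = 1 + 3.6 = 4.6.
Rank 4 is 15.6 and rank 5 is 20.6.
Interpolate: 15.6 + 0.6·(20.6 − 15.6) = 15.6 + 0.6·5 = 18.6.

18.60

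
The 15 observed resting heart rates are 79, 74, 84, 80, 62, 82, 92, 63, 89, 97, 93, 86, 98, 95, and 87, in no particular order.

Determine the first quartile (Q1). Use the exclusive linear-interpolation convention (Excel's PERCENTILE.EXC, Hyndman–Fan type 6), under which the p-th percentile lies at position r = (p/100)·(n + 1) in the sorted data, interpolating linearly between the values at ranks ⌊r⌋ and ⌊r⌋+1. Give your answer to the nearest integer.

Sorted: 62, 63, 74, 79, 80, 82, 84, 86, 87, 89, 92, 93, 95, 97, 98.
n = 15.
r = (25/100)·(15 + 1) = 4.
r is an integer, so P25 is the value at rank 4: 79.

79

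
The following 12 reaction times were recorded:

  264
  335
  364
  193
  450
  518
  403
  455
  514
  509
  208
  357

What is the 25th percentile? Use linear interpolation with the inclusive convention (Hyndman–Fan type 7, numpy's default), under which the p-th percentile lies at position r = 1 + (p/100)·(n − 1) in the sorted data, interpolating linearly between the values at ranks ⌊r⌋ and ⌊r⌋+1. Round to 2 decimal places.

317.25

Sorted: 193, 208, 264, 335, 357, 364, 403, 450, 455, 509, 514, 518.
n = 12.
r = 1 + (25/100)·(12 − 1) = 1 + 2.75 = 3.75.
Rank 3 is 264 and rank 4 is 335.
Interpolate: 264 + 0.75·(335 − 264) = 264 + 0.75·71 = 317.25.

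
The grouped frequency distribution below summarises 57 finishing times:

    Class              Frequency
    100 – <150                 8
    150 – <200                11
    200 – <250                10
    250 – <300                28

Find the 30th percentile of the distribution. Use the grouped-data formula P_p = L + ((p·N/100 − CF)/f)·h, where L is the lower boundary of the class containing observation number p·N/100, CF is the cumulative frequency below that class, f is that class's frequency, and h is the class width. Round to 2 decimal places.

N = 57; target position k = 30/100 · 57 = 17.1.
Cumulative frequencies: 8, 19, 29, 57.
Observation 17.1 falls in the class 150 – <200.
L = 150, CF = 8, f = 11, h = 50.
P30 = 150 + ((17.1 − 8)/11)·50 = 150 + 41.3636 = 191.364.

191.36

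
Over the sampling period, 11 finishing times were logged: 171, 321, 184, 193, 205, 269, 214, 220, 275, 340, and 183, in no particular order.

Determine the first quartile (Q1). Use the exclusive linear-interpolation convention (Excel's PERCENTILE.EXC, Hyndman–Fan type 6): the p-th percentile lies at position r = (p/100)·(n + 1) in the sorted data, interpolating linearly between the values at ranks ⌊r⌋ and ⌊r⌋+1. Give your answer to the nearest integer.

184

Sorted: 171, 183, 184, 193, 205, 214, 220, 269, 275, 321, 340.
n = 11.
r = (25/100)·(11 + 1) = 3.
r is an integer, so P25 is the value at rank 3: 184.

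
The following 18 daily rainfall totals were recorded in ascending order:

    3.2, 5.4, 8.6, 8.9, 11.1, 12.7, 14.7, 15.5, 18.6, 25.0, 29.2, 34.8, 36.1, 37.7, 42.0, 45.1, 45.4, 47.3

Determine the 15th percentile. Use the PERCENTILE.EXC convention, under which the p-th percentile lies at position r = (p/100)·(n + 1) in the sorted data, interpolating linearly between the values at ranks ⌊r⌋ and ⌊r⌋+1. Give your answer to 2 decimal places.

8.12

n = 18.
r = (15/100)·(18 + 1) = 2.85.
Rank 2 is 5.4 and rank 3 is 8.6.
Interpolate: 5.4 + 0.85·(8.6 − 5.4) = 5.4 + 0.85·3.2 = 8.12.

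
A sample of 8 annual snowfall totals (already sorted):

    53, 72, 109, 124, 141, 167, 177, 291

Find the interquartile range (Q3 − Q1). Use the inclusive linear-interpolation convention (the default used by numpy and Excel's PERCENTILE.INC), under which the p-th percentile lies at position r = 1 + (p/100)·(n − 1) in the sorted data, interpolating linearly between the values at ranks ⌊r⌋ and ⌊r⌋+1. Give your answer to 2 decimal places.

69.75

n = 8.
P25: r = 2.75; ranks 2–3 are 72, 109; interpolating gives 99.75.
P75: r = 6.25; ranks 6–7 are 167, 177; interpolating gives 169.5.
Difference: 169.5 − 99.75 = 69.75.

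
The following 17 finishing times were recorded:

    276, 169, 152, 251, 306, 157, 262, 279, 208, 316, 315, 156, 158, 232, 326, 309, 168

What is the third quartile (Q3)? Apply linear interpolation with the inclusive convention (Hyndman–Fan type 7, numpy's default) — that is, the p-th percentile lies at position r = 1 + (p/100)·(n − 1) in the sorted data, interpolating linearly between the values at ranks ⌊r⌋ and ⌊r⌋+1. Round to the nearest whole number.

306

Sorted: 152, 156, 157, 158, 168, 169, 208, 232, 251, 262, 276, 279, 306, 309, 315, 316, 326.
n = 17.
r = 1 + (75/100)·(17 − 1) = 1 + 12 = 13.
r is an integer, so P75 is the value at rank 13: 306.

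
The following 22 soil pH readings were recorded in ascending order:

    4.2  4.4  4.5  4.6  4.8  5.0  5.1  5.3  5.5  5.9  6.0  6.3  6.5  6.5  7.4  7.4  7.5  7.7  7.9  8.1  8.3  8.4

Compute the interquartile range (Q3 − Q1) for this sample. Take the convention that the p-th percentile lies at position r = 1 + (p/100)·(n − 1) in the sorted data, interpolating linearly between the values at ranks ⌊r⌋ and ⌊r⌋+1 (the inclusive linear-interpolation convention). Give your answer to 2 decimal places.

n = 22.
P25: r = 6.25; ranks 6–7 are 5.0, 5.1; interpolating gives 5.025.
P75: r = 16.75; ranks 16–17 are 7.4, 7.5; interpolating gives 7.475.
Difference: 7.475 − 5.025 = 2.45.

2.45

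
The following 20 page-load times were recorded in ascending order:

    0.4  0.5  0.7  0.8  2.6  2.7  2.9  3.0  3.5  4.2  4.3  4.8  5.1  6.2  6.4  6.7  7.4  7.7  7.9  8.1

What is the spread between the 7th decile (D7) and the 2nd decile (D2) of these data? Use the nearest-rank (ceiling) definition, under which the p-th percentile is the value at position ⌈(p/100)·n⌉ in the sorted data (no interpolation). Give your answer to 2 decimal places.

n = 20.
P20: rank ⌈20/100·20⌉ = 4 → 0.8.
P70: rank ⌈70/100·20⌉ = 14 → 6.2.
Difference: 6.2 − 0.8 = 5.4.

5.40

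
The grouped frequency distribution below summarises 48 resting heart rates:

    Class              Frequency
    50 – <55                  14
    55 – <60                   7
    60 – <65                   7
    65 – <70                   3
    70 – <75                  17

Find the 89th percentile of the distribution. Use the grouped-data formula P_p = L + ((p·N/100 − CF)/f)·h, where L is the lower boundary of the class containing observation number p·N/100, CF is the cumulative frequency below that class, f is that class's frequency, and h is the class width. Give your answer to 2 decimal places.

N = 48; target position k = 89/100 · 48 = 42.72.
Cumulative frequencies: 14, 21, 28, 31, 48.
Observation 42.72 falls in the class 70 – <75.
L = 70, CF = 31, f = 17, h = 5.
P89 = 70 + ((42.72 − 31)/17)·5 = 70 + 3.44706 = 73.4471.

73.45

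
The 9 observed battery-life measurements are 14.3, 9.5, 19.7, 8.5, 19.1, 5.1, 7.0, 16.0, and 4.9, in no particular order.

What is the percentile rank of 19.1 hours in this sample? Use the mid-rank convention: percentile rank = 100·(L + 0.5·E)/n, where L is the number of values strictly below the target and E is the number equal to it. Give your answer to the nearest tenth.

Sorted: 4.9, 5.1, 7.0, 8.5, 9.5, 14.3, 16.0, 19.1, 19.7.
Count below 19.1: L = 7; count equal: E = 1; n = 9.
Percentile rank = 100·(7 + 0.5·1)/9 = 100·7.5/9 = 83.33.

83.3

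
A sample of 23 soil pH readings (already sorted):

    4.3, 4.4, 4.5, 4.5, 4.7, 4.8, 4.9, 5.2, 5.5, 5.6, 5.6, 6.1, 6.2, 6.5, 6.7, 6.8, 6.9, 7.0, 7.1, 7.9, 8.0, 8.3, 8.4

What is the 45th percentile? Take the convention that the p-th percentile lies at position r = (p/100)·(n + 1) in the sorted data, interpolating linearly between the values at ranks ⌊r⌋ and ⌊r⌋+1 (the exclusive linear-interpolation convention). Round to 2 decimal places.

n = 23.
r = (45/100)·(23 + 1) = 10.8.
Rank 10 is 5.6 and rank 11 is 5.6.
Interpolate: 5.6 + 0.8·(5.6 − 5.6) = 5.6 + 0.8·0 = 5.6.

5.60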